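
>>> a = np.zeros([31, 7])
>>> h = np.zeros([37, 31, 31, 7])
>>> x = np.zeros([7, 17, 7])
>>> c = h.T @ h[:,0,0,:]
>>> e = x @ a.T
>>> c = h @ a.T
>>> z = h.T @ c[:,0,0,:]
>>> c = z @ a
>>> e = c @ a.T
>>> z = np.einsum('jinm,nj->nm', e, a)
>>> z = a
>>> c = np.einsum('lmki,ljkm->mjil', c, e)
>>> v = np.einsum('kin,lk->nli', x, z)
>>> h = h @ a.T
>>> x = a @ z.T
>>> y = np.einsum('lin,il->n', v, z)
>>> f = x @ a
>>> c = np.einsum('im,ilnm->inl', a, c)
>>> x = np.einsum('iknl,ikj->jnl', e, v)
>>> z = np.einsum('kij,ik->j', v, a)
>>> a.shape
(31, 7)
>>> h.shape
(37, 31, 31, 31)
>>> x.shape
(17, 31, 31)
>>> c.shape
(31, 7, 31)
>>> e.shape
(7, 31, 31, 31)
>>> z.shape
(17,)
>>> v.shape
(7, 31, 17)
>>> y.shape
(17,)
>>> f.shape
(31, 7)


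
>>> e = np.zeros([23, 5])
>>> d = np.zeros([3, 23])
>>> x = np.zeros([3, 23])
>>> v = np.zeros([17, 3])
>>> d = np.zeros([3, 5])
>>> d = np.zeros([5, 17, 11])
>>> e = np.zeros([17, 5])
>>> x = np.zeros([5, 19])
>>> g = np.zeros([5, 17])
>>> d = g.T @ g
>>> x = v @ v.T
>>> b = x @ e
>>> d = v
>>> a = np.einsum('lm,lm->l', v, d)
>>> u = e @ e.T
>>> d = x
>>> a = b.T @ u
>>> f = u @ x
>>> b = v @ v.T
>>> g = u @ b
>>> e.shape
(17, 5)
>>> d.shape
(17, 17)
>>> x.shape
(17, 17)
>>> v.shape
(17, 3)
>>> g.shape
(17, 17)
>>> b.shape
(17, 17)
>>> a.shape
(5, 17)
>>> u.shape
(17, 17)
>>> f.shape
(17, 17)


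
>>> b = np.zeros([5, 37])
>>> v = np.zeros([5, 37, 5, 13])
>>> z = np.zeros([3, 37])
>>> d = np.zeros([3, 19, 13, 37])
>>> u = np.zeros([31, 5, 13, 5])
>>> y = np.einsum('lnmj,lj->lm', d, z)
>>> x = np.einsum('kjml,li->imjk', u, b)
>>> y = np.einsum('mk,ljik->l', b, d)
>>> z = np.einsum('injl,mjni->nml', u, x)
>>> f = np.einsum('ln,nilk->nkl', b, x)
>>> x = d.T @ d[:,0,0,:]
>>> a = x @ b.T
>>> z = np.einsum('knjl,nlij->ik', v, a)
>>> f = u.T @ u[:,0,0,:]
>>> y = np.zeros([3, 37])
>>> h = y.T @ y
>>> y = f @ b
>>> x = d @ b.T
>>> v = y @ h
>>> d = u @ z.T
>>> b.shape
(5, 37)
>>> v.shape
(5, 13, 5, 37)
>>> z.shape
(19, 5)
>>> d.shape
(31, 5, 13, 19)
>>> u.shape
(31, 5, 13, 5)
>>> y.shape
(5, 13, 5, 37)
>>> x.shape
(3, 19, 13, 5)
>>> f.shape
(5, 13, 5, 5)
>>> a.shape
(37, 13, 19, 5)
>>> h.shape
(37, 37)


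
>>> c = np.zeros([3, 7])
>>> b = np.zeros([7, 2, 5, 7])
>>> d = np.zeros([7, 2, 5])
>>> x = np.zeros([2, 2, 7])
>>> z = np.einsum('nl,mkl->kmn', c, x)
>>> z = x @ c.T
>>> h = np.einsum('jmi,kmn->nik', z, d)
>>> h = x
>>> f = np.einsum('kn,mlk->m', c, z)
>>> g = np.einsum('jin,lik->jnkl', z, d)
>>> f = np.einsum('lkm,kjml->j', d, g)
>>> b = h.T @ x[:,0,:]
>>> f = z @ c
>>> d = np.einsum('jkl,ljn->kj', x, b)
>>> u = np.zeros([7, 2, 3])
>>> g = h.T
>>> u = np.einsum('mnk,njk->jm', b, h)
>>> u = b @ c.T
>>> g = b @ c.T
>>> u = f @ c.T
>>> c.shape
(3, 7)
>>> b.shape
(7, 2, 7)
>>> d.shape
(2, 2)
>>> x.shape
(2, 2, 7)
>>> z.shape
(2, 2, 3)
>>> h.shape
(2, 2, 7)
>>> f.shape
(2, 2, 7)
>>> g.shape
(7, 2, 3)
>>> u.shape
(2, 2, 3)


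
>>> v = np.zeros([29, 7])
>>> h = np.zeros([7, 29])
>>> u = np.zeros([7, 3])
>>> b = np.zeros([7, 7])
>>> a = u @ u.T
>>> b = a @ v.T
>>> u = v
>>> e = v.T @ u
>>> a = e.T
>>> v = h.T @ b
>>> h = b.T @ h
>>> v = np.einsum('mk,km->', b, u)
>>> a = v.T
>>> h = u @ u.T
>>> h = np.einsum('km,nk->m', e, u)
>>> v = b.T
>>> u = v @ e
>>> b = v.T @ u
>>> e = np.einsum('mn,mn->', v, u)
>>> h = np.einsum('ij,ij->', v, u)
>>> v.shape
(29, 7)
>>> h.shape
()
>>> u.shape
(29, 7)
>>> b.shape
(7, 7)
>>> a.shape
()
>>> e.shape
()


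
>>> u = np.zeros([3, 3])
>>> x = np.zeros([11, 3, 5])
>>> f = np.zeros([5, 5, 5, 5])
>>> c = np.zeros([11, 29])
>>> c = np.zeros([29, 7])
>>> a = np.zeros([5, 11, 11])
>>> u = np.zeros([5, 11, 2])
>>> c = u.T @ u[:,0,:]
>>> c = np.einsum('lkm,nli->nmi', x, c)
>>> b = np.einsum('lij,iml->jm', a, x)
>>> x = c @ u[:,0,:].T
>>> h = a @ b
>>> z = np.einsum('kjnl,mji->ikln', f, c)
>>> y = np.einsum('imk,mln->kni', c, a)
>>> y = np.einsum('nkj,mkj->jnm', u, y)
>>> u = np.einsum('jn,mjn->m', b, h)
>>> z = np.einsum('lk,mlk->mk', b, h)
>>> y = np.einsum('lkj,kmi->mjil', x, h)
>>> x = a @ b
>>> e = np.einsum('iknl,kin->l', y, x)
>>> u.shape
(5,)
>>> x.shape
(5, 11, 3)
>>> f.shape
(5, 5, 5, 5)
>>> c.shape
(2, 5, 2)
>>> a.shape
(5, 11, 11)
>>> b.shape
(11, 3)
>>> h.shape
(5, 11, 3)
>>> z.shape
(5, 3)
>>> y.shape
(11, 5, 3, 2)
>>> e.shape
(2,)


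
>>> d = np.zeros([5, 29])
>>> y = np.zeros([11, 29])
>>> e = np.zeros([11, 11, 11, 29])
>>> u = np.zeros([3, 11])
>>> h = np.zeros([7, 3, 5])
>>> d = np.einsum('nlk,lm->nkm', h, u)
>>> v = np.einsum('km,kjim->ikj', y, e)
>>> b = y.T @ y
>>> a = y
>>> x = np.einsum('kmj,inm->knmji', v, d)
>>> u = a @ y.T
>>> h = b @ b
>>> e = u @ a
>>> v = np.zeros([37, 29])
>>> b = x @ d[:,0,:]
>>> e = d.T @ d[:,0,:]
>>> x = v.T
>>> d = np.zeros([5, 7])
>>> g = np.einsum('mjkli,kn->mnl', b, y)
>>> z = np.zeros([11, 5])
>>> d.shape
(5, 7)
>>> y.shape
(11, 29)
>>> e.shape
(11, 5, 11)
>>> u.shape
(11, 11)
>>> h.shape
(29, 29)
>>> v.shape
(37, 29)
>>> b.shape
(11, 5, 11, 11, 11)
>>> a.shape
(11, 29)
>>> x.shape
(29, 37)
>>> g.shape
(11, 29, 11)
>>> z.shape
(11, 5)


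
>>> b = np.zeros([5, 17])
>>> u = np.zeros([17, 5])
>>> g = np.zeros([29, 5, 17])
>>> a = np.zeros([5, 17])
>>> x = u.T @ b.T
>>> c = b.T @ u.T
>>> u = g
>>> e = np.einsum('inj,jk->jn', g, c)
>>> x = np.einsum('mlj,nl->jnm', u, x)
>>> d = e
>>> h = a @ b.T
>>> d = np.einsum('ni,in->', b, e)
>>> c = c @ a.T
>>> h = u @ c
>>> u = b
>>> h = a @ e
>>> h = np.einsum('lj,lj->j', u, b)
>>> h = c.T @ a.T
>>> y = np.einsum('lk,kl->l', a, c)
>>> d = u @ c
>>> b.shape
(5, 17)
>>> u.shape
(5, 17)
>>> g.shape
(29, 5, 17)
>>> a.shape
(5, 17)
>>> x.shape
(17, 5, 29)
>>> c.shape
(17, 5)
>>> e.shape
(17, 5)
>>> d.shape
(5, 5)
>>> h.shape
(5, 5)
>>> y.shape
(5,)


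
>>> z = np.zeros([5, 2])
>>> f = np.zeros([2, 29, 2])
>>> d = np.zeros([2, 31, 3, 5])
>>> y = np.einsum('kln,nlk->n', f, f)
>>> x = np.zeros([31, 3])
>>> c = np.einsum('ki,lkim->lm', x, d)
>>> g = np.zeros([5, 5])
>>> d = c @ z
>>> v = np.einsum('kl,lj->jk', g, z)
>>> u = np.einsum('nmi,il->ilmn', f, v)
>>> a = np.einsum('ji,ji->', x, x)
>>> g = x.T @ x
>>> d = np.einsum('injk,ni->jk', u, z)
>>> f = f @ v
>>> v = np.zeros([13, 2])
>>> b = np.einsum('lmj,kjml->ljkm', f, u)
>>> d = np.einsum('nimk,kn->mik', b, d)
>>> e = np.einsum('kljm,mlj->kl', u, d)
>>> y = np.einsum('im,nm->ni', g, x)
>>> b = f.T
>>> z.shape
(5, 2)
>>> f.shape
(2, 29, 5)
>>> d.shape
(2, 5, 29)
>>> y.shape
(31, 3)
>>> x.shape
(31, 3)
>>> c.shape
(2, 5)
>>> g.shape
(3, 3)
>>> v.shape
(13, 2)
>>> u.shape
(2, 5, 29, 2)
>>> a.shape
()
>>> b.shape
(5, 29, 2)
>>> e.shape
(2, 5)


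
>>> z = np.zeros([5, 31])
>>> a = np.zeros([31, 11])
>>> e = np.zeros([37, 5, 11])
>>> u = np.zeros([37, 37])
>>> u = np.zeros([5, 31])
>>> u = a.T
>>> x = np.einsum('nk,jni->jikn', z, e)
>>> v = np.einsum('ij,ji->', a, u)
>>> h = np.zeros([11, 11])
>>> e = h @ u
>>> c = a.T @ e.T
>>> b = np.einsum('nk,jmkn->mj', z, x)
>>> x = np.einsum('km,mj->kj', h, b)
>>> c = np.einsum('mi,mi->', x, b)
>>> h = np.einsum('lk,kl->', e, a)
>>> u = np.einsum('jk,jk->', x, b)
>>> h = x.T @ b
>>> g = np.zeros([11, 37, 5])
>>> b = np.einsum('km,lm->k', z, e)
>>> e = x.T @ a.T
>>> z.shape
(5, 31)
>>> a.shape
(31, 11)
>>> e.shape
(37, 31)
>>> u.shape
()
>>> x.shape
(11, 37)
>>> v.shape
()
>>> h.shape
(37, 37)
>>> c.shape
()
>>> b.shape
(5,)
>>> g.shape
(11, 37, 5)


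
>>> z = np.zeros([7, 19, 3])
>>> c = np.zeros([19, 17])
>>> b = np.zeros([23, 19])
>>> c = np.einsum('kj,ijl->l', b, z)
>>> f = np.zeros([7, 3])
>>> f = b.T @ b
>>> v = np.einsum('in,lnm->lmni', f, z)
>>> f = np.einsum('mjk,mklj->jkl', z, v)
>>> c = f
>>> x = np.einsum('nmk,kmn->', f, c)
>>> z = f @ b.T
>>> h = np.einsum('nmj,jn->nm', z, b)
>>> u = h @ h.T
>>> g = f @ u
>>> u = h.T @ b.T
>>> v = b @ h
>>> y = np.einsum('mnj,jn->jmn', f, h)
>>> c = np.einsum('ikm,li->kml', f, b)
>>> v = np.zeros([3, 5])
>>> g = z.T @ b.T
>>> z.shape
(19, 3, 23)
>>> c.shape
(3, 19, 23)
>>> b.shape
(23, 19)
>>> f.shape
(19, 3, 19)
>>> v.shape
(3, 5)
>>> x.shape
()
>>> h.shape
(19, 3)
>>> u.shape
(3, 23)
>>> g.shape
(23, 3, 23)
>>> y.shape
(19, 19, 3)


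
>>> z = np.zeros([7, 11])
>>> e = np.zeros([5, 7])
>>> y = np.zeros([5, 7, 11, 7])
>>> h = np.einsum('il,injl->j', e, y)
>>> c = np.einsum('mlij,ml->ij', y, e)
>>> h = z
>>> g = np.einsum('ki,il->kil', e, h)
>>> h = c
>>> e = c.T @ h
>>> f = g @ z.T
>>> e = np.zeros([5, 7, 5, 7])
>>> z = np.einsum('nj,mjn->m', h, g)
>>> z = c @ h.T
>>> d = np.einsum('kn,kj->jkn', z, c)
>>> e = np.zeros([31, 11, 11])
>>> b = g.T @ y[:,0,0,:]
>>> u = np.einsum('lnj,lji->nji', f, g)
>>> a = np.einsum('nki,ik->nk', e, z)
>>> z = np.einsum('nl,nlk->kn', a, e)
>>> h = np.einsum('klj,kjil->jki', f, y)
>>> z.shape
(11, 31)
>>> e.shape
(31, 11, 11)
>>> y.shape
(5, 7, 11, 7)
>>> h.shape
(7, 5, 11)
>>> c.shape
(11, 7)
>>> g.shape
(5, 7, 11)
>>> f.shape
(5, 7, 7)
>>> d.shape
(7, 11, 11)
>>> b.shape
(11, 7, 7)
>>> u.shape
(7, 7, 11)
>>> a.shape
(31, 11)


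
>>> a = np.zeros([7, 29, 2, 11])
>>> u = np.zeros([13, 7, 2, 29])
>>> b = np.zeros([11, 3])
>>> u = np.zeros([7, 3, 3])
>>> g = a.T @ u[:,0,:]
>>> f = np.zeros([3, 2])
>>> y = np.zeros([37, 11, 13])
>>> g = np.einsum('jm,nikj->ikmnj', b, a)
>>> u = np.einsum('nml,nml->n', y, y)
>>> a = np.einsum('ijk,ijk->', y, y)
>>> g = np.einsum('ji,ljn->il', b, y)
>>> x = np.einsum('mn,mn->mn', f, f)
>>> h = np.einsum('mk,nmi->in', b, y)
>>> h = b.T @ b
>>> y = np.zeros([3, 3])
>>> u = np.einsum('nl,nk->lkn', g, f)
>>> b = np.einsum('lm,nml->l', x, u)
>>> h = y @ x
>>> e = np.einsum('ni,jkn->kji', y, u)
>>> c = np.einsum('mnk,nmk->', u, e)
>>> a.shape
()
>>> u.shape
(37, 2, 3)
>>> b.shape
(3,)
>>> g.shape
(3, 37)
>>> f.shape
(3, 2)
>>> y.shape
(3, 3)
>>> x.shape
(3, 2)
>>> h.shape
(3, 2)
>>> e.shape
(2, 37, 3)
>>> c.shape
()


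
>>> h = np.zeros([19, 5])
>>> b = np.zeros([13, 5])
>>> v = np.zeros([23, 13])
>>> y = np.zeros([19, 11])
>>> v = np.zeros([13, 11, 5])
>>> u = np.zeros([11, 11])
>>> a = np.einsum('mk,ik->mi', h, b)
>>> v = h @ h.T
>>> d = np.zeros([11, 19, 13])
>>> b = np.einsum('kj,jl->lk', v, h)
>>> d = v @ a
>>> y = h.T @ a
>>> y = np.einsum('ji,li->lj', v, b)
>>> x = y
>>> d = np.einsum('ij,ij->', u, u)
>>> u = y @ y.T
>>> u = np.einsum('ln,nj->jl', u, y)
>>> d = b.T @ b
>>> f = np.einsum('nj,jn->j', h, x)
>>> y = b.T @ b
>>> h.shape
(19, 5)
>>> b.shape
(5, 19)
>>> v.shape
(19, 19)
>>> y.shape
(19, 19)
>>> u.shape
(19, 5)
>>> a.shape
(19, 13)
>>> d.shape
(19, 19)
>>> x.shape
(5, 19)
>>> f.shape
(5,)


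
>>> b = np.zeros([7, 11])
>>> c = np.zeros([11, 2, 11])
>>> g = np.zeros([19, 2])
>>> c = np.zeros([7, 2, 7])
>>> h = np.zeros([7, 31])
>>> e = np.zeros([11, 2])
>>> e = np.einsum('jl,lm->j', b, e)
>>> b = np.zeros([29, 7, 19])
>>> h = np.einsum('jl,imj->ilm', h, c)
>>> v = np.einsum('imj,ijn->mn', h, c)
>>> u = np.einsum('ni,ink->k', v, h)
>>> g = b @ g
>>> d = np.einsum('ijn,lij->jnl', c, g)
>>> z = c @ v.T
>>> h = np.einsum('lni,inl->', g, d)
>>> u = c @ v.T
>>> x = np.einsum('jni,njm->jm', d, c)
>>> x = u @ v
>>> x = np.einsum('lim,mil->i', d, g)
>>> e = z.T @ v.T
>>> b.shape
(29, 7, 19)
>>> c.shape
(7, 2, 7)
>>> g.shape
(29, 7, 2)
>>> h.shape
()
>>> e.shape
(31, 2, 31)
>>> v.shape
(31, 7)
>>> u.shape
(7, 2, 31)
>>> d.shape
(2, 7, 29)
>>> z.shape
(7, 2, 31)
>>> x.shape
(7,)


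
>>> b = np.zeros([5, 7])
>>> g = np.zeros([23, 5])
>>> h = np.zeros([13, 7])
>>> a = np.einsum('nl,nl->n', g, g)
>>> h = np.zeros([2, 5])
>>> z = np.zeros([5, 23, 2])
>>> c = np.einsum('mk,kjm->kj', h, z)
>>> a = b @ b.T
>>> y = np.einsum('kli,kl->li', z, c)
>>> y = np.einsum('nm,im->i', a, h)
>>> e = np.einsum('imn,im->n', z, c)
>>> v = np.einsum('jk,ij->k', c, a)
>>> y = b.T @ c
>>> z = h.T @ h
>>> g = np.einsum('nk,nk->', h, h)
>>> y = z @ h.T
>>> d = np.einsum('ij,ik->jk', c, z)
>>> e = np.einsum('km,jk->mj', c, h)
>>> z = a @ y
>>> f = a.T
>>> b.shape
(5, 7)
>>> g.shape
()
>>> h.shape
(2, 5)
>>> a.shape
(5, 5)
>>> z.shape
(5, 2)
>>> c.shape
(5, 23)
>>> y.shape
(5, 2)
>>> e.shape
(23, 2)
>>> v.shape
(23,)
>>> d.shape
(23, 5)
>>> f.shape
(5, 5)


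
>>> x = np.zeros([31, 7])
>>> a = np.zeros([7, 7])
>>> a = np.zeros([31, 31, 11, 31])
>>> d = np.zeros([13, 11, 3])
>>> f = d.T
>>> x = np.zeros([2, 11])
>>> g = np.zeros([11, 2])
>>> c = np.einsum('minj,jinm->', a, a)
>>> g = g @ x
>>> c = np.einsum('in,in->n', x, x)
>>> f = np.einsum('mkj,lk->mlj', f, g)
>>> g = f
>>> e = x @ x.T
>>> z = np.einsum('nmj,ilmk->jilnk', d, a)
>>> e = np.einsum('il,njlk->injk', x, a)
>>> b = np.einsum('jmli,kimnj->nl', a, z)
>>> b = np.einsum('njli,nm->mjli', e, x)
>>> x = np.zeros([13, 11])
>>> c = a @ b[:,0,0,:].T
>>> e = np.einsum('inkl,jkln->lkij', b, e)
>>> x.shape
(13, 11)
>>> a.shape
(31, 31, 11, 31)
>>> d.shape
(13, 11, 3)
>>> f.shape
(3, 11, 13)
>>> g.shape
(3, 11, 13)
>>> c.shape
(31, 31, 11, 11)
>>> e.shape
(31, 31, 11, 2)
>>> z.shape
(3, 31, 31, 13, 31)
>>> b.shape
(11, 31, 31, 31)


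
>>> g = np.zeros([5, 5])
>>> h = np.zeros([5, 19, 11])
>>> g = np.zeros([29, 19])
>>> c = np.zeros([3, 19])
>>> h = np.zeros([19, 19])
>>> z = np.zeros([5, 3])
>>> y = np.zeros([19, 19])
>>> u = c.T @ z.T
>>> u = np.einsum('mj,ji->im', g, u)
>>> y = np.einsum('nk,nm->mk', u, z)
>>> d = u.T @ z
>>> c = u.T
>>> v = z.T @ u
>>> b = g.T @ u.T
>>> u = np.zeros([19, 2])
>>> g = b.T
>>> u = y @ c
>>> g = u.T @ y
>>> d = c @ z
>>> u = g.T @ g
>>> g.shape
(5, 29)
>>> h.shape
(19, 19)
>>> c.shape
(29, 5)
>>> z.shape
(5, 3)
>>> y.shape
(3, 29)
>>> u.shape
(29, 29)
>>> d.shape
(29, 3)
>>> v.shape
(3, 29)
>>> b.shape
(19, 5)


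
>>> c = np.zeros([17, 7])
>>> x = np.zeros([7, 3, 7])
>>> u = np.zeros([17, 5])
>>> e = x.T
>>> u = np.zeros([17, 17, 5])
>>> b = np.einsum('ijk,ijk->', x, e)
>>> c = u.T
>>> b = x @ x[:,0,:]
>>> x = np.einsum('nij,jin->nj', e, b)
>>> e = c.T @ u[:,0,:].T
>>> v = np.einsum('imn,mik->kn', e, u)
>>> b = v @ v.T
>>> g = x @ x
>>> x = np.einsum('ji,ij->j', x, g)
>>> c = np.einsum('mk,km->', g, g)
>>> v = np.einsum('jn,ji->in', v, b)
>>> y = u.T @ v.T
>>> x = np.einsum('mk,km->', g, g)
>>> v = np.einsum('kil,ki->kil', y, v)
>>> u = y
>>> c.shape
()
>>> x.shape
()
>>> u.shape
(5, 17, 5)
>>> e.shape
(17, 17, 17)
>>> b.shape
(5, 5)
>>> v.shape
(5, 17, 5)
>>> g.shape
(7, 7)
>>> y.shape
(5, 17, 5)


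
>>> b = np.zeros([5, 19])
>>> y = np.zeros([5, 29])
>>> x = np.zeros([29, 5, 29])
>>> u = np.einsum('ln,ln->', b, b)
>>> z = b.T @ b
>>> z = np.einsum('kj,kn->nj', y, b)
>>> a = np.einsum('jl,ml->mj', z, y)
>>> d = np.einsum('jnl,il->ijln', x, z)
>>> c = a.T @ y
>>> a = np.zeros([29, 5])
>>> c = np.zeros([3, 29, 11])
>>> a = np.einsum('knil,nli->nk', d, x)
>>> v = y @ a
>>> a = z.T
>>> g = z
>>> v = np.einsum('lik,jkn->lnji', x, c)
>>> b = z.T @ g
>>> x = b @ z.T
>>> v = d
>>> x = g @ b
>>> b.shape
(29, 29)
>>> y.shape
(5, 29)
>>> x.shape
(19, 29)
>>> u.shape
()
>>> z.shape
(19, 29)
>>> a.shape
(29, 19)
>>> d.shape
(19, 29, 29, 5)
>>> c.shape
(3, 29, 11)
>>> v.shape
(19, 29, 29, 5)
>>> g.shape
(19, 29)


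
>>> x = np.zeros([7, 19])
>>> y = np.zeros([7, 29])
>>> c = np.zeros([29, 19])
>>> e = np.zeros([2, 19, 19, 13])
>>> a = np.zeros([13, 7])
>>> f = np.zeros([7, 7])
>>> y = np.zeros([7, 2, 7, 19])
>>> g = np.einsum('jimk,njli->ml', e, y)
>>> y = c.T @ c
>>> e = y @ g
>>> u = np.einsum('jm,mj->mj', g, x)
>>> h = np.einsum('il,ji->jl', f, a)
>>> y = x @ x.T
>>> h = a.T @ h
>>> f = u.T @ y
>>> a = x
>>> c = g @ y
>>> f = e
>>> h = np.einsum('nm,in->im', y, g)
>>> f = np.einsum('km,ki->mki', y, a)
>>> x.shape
(7, 19)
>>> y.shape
(7, 7)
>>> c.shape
(19, 7)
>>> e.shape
(19, 7)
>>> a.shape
(7, 19)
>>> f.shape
(7, 7, 19)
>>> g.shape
(19, 7)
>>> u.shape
(7, 19)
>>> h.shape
(19, 7)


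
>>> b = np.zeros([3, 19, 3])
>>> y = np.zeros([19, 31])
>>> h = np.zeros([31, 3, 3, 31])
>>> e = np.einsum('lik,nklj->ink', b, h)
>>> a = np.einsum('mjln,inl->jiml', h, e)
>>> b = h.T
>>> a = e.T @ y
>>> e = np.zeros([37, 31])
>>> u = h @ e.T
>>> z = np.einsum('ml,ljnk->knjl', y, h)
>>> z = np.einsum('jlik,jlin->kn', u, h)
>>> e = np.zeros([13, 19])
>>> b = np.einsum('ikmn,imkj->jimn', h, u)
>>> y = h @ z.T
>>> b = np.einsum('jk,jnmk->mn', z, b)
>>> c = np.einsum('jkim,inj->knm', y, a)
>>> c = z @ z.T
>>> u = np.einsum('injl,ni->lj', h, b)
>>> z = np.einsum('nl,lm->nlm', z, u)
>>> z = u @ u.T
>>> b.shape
(3, 31)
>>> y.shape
(31, 3, 3, 37)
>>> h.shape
(31, 3, 3, 31)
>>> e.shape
(13, 19)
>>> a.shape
(3, 31, 31)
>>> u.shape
(31, 3)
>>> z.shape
(31, 31)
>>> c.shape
(37, 37)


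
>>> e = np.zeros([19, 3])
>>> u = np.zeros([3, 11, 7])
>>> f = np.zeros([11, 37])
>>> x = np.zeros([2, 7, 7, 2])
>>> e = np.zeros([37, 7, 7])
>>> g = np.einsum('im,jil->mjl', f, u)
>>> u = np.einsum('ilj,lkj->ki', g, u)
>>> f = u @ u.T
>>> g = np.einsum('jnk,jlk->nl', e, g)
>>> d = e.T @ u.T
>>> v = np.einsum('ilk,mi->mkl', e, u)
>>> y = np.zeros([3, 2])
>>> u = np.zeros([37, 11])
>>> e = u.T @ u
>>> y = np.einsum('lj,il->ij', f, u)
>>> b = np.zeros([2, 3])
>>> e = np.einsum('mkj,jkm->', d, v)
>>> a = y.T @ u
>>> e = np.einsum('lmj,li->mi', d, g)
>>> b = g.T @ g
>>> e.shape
(7, 3)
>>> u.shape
(37, 11)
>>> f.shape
(11, 11)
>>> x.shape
(2, 7, 7, 2)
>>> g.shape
(7, 3)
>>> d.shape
(7, 7, 11)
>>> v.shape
(11, 7, 7)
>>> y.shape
(37, 11)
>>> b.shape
(3, 3)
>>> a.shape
(11, 11)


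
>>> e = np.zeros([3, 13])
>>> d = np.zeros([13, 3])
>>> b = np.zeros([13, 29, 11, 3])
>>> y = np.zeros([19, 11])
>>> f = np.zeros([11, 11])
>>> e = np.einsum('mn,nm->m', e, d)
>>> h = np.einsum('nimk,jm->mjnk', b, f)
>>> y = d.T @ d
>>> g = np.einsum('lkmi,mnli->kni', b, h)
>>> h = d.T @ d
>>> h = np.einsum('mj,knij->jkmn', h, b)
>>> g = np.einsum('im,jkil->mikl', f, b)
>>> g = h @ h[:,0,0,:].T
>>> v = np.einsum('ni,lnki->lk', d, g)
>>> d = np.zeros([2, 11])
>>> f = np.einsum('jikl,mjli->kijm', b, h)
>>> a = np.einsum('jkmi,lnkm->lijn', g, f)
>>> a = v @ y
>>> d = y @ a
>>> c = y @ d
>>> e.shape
(3,)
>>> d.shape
(3, 3)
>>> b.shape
(13, 29, 11, 3)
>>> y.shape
(3, 3)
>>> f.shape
(11, 29, 13, 3)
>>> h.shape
(3, 13, 3, 29)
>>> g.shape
(3, 13, 3, 3)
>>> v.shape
(3, 3)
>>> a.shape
(3, 3)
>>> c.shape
(3, 3)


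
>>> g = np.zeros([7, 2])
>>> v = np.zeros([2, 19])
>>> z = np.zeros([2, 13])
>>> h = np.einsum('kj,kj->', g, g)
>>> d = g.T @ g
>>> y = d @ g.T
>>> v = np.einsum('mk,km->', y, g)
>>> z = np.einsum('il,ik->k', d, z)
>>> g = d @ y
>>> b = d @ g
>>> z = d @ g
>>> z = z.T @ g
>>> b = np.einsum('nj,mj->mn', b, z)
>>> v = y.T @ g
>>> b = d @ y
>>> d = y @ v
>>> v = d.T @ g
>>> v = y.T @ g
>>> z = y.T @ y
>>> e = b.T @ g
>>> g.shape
(2, 7)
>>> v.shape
(7, 7)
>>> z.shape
(7, 7)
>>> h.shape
()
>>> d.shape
(2, 7)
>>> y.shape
(2, 7)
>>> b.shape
(2, 7)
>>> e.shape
(7, 7)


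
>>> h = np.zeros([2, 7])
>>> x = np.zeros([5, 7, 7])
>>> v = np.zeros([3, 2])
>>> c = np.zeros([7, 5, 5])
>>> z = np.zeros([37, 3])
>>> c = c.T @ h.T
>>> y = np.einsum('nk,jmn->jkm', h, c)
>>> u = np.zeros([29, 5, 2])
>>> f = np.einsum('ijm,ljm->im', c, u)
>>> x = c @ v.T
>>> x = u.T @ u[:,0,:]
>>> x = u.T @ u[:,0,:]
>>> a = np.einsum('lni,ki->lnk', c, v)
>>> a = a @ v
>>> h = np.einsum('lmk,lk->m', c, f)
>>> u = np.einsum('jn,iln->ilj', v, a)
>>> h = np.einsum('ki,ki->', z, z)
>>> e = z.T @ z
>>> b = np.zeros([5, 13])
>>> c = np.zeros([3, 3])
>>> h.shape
()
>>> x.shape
(2, 5, 2)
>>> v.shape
(3, 2)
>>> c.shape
(3, 3)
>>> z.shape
(37, 3)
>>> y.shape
(5, 7, 5)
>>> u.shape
(5, 5, 3)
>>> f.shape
(5, 2)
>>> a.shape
(5, 5, 2)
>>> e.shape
(3, 3)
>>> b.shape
(5, 13)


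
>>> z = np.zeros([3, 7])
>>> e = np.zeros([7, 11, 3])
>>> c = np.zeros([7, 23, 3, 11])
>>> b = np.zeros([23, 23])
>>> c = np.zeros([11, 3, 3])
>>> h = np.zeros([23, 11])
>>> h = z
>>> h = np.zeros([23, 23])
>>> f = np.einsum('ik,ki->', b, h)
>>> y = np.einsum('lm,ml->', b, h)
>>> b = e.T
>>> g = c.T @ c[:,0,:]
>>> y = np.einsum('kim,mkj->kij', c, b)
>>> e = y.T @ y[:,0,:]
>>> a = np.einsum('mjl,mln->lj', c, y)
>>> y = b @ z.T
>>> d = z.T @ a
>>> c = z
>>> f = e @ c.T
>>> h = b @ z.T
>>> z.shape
(3, 7)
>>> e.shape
(7, 3, 7)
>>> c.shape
(3, 7)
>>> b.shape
(3, 11, 7)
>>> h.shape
(3, 11, 3)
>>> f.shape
(7, 3, 3)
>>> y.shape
(3, 11, 3)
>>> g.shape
(3, 3, 3)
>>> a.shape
(3, 3)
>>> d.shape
(7, 3)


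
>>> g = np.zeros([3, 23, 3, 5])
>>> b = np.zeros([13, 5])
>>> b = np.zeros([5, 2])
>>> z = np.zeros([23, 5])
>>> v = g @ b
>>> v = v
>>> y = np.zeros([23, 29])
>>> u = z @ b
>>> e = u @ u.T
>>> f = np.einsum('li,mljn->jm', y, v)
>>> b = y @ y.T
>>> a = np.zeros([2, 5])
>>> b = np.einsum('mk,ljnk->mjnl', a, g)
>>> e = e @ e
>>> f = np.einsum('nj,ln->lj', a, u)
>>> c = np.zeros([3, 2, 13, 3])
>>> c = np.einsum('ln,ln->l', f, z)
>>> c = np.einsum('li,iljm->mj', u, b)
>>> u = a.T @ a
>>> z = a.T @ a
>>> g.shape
(3, 23, 3, 5)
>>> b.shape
(2, 23, 3, 3)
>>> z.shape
(5, 5)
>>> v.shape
(3, 23, 3, 2)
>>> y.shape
(23, 29)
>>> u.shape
(5, 5)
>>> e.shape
(23, 23)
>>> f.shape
(23, 5)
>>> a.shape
(2, 5)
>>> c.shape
(3, 3)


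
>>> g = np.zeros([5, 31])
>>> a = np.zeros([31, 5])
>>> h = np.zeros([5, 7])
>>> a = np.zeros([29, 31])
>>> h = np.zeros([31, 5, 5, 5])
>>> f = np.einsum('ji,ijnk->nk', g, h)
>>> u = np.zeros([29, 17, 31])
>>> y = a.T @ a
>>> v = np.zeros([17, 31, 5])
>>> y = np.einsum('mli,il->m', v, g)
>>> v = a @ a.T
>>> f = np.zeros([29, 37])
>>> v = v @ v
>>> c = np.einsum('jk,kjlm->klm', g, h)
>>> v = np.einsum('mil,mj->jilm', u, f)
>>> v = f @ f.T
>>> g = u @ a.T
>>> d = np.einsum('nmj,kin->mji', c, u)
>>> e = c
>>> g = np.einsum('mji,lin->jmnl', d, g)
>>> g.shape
(5, 5, 29, 29)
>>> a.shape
(29, 31)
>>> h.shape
(31, 5, 5, 5)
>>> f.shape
(29, 37)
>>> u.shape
(29, 17, 31)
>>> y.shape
(17,)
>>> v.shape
(29, 29)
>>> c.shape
(31, 5, 5)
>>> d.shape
(5, 5, 17)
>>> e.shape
(31, 5, 5)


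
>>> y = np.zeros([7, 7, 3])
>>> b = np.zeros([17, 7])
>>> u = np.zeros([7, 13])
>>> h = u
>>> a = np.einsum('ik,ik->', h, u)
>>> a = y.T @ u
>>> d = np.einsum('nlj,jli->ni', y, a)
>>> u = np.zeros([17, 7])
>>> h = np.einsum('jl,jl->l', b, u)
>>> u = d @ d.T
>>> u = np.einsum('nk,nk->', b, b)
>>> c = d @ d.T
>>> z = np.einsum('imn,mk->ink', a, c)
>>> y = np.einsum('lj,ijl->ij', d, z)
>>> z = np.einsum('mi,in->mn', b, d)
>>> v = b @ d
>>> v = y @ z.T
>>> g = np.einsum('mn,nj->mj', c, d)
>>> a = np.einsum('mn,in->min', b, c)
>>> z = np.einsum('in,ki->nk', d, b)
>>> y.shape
(3, 13)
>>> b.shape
(17, 7)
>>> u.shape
()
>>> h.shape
(7,)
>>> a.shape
(17, 7, 7)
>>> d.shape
(7, 13)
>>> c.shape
(7, 7)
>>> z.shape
(13, 17)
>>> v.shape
(3, 17)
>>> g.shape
(7, 13)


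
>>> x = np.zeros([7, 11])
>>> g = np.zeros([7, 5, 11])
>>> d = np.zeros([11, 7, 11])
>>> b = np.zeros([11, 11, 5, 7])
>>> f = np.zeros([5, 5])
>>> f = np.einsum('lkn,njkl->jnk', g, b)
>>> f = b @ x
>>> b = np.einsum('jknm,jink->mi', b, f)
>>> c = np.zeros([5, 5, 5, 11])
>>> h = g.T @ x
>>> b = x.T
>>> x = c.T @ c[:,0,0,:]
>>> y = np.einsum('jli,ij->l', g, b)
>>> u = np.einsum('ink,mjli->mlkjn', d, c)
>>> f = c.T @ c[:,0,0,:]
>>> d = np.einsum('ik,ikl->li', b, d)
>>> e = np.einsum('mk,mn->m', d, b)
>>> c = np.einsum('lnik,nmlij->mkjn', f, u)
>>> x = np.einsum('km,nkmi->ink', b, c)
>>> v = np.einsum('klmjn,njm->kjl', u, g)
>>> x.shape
(5, 5, 11)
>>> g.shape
(7, 5, 11)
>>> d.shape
(11, 11)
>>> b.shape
(11, 7)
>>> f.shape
(11, 5, 5, 11)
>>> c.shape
(5, 11, 7, 5)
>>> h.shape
(11, 5, 11)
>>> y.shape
(5,)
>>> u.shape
(5, 5, 11, 5, 7)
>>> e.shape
(11,)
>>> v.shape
(5, 5, 5)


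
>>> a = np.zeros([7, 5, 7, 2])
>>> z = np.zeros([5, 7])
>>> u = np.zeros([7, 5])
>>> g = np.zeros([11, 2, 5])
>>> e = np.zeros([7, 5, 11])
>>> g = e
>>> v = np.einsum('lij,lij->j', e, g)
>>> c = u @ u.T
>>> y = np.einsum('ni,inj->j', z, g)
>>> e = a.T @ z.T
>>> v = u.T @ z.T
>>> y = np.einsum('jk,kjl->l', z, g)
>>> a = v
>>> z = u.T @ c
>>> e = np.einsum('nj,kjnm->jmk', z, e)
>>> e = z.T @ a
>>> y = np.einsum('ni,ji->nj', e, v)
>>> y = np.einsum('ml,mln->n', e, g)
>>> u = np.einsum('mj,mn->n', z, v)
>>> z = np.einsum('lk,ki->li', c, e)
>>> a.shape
(5, 5)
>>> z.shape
(7, 5)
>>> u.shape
(5,)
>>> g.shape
(7, 5, 11)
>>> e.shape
(7, 5)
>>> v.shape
(5, 5)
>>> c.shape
(7, 7)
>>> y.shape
(11,)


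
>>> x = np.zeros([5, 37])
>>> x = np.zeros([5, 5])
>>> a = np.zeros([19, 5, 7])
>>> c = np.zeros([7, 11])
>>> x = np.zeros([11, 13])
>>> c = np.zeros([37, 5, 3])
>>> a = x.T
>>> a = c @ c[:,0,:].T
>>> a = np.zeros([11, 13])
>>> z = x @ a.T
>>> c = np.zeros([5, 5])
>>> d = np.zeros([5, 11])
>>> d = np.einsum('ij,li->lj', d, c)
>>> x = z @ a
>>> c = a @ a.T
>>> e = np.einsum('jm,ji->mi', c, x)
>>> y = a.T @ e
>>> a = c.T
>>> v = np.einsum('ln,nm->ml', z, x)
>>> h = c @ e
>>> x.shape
(11, 13)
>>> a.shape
(11, 11)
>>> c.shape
(11, 11)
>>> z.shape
(11, 11)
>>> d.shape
(5, 11)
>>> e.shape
(11, 13)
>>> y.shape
(13, 13)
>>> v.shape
(13, 11)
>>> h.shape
(11, 13)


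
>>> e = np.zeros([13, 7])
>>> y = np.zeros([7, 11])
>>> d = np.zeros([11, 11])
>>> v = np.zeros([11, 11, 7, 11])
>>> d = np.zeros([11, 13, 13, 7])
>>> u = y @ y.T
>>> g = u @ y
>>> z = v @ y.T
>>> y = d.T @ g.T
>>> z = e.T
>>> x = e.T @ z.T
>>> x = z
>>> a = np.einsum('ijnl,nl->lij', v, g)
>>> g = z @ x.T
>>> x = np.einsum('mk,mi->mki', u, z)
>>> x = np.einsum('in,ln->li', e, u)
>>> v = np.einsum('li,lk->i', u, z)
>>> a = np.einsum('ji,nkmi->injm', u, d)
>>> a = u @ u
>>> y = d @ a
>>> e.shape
(13, 7)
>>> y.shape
(11, 13, 13, 7)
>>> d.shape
(11, 13, 13, 7)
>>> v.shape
(7,)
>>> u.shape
(7, 7)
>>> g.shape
(7, 7)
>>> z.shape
(7, 13)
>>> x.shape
(7, 13)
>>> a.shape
(7, 7)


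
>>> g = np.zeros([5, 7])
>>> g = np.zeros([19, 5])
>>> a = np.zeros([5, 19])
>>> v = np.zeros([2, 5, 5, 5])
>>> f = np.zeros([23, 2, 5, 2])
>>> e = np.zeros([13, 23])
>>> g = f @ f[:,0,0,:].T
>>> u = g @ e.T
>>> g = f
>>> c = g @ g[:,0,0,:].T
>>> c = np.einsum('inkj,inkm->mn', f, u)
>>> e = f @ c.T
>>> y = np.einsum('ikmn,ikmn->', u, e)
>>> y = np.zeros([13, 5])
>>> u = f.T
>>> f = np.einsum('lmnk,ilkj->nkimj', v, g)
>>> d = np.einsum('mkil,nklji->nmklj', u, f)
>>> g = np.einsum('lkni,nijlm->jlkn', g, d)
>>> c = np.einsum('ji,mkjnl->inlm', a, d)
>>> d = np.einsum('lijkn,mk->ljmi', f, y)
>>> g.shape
(5, 23, 2, 5)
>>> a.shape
(5, 19)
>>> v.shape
(2, 5, 5, 5)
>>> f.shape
(5, 5, 23, 5, 2)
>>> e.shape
(23, 2, 5, 13)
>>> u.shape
(2, 5, 2, 23)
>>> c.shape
(19, 23, 5, 5)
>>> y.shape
(13, 5)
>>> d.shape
(5, 23, 13, 5)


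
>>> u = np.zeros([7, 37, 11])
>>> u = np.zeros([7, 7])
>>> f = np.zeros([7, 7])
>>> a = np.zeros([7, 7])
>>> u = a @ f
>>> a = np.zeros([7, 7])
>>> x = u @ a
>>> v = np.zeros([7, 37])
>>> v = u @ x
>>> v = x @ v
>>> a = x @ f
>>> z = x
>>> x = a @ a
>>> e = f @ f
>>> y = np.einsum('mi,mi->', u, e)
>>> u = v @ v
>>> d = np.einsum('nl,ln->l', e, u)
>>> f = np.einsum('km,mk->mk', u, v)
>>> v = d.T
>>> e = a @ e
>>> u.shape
(7, 7)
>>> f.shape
(7, 7)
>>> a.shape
(7, 7)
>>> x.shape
(7, 7)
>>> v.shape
(7,)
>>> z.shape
(7, 7)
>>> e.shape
(7, 7)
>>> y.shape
()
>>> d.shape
(7,)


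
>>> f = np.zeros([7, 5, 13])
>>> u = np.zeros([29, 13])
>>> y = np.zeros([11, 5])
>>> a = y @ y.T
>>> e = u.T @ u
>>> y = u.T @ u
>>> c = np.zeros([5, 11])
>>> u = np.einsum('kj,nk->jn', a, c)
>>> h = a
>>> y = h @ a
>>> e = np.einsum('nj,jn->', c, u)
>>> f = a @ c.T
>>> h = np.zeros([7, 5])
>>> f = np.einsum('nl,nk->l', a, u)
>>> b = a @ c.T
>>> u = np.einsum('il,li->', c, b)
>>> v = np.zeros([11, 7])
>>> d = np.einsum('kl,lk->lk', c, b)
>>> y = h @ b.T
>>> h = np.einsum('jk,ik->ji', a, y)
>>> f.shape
(11,)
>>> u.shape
()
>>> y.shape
(7, 11)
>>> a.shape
(11, 11)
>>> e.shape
()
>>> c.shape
(5, 11)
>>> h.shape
(11, 7)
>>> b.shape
(11, 5)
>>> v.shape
(11, 7)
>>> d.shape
(11, 5)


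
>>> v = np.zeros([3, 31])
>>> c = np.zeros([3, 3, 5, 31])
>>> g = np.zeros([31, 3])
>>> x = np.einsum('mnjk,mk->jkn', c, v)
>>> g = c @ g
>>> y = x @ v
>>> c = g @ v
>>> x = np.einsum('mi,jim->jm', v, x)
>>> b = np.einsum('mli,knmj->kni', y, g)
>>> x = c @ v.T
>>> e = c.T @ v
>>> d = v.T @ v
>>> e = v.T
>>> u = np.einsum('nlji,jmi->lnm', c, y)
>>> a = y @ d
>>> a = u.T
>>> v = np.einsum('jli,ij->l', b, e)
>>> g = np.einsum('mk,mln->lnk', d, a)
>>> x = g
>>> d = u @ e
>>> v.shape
(3,)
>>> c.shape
(3, 3, 5, 31)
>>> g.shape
(3, 3, 31)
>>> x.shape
(3, 3, 31)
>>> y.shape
(5, 31, 31)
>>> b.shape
(3, 3, 31)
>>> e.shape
(31, 3)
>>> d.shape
(3, 3, 3)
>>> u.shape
(3, 3, 31)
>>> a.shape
(31, 3, 3)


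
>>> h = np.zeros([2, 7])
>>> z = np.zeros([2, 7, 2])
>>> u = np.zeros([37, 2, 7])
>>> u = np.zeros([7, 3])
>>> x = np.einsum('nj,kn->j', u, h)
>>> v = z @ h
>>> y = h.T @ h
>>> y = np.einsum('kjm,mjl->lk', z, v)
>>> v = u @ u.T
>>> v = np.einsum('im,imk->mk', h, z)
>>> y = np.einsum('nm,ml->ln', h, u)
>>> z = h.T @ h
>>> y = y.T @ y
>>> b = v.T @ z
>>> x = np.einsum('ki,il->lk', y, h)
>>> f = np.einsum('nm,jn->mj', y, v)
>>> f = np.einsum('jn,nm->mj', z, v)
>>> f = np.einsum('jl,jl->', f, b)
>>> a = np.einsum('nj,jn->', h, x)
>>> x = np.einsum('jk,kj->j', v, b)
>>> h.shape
(2, 7)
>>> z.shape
(7, 7)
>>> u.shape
(7, 3)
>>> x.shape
(7,)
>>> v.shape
(7, 2)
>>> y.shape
(2, 2)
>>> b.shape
(2, 7)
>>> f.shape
()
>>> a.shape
()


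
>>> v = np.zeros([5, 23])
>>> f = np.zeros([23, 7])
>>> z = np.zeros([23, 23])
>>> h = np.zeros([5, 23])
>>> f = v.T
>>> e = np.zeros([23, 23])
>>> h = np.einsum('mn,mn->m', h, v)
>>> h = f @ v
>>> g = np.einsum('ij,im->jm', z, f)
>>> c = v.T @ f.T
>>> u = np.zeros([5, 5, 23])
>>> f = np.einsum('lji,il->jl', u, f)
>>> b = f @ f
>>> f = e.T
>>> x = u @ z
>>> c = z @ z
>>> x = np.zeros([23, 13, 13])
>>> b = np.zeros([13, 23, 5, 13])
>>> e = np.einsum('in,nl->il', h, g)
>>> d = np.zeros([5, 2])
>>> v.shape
(5, 23)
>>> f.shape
(23, 23)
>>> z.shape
(23, 23)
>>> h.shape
(23, 23)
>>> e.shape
(23, 5)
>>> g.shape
(23, 5)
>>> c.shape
(23, 23)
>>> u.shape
(5, 5, 23)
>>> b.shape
(13, 23, 5, 13)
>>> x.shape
(23, 13, 13)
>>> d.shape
(5, 2)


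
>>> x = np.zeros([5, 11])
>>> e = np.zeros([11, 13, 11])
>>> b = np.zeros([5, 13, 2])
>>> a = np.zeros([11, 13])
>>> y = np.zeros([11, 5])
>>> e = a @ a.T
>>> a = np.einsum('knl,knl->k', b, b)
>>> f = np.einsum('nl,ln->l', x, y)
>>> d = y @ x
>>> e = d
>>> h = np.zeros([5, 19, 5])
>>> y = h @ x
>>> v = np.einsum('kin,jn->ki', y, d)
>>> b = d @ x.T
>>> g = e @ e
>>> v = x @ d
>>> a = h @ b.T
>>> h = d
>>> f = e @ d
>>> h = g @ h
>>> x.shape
(5, 11)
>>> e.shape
(11, 11)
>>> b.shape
(11, 5)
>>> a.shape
(5, 19, 11)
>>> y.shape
(5, 19, 11)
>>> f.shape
(11, 11)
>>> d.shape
(11, 11)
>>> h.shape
(11, 11)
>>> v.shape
(5, 11)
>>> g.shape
(11, 11)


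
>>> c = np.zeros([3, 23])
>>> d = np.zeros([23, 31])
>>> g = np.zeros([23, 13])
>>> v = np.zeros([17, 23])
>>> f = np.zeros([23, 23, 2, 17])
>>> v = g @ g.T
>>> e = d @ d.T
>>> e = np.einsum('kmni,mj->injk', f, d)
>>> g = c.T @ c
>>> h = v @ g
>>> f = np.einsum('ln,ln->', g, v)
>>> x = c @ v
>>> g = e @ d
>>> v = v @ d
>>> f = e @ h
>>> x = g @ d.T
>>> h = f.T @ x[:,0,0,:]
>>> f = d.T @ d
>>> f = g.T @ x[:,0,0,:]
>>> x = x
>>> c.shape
(3, 23)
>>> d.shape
(23, 31)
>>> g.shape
(17, 2, 31, 31)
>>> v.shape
(23, 31)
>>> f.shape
(31, 31, 2, 23)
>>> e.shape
(17, 2, 31, 23)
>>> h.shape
(23, 31, 2, 23)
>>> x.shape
(17, 2, 31, 23)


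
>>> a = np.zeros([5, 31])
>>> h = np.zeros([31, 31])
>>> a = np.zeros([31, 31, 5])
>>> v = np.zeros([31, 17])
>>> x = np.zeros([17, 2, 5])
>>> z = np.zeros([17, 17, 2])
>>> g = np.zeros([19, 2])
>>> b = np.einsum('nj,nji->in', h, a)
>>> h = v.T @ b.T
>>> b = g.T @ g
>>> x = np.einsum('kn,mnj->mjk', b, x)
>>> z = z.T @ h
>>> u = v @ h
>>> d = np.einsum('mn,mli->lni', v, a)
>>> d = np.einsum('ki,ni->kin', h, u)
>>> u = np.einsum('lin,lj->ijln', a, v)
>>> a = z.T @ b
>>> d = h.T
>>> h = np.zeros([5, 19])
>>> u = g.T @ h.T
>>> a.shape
(5, 17, 2)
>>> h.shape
(5, 19)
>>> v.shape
(31, 17)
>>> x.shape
(17, 5, 2)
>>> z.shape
(2, 17, 5)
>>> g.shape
(19, 2)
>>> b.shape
(2, 2)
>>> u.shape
(2, 5)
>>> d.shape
(5, 17)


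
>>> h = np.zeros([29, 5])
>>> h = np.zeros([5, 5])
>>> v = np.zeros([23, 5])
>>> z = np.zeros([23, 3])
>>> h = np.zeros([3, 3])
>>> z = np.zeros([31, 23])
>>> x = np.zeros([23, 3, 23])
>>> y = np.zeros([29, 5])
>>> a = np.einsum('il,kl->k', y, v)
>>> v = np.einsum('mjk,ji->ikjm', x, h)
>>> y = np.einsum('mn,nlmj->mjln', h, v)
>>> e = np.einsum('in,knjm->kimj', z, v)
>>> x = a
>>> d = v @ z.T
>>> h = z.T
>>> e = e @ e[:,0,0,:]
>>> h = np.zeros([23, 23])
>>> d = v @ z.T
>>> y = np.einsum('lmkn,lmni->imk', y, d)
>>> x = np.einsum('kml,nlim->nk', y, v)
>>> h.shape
(23, 23)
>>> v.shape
(3, 23, 3, 23)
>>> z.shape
(31, 23)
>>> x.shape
(3, 31)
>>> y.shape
(31, 23, 23)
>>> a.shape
(23,)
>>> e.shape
(3, 31, 23, 3)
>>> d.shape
(3, 23, 3, 31)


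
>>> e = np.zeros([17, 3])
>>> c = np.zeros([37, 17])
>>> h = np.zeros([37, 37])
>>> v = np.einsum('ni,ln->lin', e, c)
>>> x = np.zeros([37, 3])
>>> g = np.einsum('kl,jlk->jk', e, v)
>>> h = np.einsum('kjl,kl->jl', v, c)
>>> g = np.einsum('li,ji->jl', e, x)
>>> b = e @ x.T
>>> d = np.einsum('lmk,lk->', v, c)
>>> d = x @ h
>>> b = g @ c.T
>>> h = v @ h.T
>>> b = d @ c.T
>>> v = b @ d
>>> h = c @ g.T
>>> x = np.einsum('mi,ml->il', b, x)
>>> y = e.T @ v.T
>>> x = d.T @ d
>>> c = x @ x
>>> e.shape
(17, 3)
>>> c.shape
(17, 17)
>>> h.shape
(37, 37)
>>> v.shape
(37, 17)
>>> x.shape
(17, 17)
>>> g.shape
(37, 17)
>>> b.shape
(37, 37)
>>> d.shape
(37, 17)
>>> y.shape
(3, 37)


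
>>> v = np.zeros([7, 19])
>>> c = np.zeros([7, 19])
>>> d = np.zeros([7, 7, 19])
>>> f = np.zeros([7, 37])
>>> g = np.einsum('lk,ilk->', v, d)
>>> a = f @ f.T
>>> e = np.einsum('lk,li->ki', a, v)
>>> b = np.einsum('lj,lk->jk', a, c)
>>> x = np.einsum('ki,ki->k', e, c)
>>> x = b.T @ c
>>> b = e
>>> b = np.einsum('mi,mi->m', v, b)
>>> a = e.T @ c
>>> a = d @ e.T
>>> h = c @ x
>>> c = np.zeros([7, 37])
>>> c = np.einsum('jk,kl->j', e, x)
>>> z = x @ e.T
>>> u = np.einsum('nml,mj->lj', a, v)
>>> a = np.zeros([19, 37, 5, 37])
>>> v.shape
(7, 19)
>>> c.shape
(7,)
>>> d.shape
(7, 7, 19)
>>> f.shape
(7, 37)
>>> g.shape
()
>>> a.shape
(19, 37, 5, 37)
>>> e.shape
(7, 19)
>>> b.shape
(7,)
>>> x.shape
(19, 19)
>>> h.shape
(7, 19)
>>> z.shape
(19, 7)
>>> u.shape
(7, 19)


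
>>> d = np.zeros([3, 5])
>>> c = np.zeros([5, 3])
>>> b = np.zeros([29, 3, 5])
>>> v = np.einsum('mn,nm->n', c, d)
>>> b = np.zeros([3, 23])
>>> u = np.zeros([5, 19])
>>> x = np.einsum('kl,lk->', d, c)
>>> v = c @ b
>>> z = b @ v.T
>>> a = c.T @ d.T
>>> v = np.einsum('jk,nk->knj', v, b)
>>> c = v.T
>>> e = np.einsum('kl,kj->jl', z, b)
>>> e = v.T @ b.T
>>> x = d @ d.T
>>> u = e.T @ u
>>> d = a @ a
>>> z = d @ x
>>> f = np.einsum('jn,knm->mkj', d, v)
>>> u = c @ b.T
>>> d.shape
(3, 3)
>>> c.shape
(5, 3, 23)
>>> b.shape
(3, 23)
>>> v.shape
(23, 3, 5)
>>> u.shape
(5, 3, 3)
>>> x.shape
(3, 3)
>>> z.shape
(3, 3)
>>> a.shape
(3, 3)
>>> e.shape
(5, 3, 3)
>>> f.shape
(5, 23, 3)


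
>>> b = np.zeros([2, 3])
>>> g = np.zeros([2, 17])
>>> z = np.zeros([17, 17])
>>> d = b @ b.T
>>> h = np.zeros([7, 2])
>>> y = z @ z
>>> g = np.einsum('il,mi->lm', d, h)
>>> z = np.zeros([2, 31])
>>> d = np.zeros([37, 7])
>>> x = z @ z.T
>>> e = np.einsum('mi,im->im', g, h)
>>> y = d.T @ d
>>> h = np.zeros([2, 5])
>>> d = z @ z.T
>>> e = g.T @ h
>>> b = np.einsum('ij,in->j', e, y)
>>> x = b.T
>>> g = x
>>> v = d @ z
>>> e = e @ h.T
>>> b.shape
(5,)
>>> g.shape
(5,)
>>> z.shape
(2, 31)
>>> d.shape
(2, 2)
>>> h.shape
(2, 5)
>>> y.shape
(7, 7)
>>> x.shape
(5,)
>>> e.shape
(7, 2)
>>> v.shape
(2, 31)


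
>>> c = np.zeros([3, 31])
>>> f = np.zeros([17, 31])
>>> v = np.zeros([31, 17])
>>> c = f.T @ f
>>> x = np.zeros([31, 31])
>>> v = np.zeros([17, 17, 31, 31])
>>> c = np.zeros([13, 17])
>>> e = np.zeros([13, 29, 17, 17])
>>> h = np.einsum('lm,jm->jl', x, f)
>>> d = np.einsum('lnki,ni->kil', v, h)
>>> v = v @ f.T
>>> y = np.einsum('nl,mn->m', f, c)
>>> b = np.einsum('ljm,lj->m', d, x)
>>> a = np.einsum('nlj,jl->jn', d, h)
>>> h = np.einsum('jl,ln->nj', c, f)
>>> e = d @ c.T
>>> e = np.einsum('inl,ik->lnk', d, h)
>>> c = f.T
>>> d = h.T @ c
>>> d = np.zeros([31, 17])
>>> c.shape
(31, 17)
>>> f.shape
(17, 31)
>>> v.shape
(17, 17, 31, 17)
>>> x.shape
(31, 31)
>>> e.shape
(17, 31, 13)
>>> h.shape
(31, 13)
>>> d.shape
(31, 17)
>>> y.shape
(13,)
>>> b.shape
(17,)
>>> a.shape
(17, 31)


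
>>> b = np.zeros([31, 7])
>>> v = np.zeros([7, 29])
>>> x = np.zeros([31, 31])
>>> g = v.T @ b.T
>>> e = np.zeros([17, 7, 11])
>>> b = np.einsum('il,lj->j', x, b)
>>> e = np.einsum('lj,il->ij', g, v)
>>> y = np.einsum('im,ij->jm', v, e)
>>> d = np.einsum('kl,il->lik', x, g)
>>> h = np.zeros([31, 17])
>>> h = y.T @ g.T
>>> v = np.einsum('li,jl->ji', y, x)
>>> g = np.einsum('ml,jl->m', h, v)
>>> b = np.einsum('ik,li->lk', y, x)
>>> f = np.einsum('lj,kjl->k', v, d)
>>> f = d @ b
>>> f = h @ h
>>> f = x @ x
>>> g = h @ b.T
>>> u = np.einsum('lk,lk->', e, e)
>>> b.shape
(31, 29)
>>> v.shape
(31, 29)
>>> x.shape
(31, 31)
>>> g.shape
(29, 31)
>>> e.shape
(7, 31)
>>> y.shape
(31, 29)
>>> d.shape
(31, 29, 31)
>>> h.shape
(29, 29)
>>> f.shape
(31, 31)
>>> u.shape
()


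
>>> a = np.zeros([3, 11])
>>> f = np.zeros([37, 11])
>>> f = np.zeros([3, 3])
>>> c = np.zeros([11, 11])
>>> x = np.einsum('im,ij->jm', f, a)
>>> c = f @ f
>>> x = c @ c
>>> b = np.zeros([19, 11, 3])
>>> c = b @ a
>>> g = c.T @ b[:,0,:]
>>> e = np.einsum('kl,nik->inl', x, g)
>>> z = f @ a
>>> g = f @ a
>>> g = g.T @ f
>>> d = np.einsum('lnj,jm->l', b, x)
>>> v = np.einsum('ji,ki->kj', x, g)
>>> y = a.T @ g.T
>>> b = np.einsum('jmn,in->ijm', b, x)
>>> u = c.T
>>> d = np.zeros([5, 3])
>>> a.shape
(3, 11)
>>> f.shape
(3, 3)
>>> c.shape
(19, 11, 11)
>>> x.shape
(3, 3)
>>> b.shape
(3, 19, 11)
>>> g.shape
(11, 3)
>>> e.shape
(11, 11, 3)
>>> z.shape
(3, 11)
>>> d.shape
(5, 3)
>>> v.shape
(11, 3)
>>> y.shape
(11, 11)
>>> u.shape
(11, 11, 19)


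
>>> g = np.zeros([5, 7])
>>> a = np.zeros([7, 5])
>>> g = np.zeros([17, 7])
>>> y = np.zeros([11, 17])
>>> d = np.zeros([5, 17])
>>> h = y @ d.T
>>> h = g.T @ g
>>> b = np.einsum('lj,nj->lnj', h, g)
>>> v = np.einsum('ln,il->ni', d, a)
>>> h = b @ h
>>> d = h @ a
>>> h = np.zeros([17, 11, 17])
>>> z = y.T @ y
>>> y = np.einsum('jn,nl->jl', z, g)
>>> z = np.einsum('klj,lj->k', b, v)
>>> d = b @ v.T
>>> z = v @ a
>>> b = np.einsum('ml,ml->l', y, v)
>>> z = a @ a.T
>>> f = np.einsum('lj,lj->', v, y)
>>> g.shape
(17, 7)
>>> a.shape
(7, 5)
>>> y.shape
(17, 7)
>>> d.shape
(7, 17, 17)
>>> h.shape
(17, 11, 17)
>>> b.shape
(7,)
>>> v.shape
(17, 7)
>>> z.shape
(7, 7)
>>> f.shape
()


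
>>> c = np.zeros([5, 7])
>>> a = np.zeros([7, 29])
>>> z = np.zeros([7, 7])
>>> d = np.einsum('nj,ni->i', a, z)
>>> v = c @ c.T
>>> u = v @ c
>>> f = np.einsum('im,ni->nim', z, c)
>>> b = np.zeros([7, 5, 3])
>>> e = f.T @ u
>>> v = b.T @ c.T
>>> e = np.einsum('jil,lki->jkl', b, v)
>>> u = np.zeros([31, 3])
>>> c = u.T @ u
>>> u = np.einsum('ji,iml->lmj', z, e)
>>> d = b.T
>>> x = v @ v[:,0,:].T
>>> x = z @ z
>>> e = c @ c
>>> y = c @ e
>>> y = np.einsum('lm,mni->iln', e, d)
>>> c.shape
(3, 3)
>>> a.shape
(7, 29)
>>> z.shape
(7, 7)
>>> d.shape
(3, 5, 7)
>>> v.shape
(3, 5, 5)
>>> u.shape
(3, 5, 7)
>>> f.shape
(5, 7, 7)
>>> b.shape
(7, 5, 3)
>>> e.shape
(3, 3)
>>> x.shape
(7, 7)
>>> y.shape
(7, 3, 5)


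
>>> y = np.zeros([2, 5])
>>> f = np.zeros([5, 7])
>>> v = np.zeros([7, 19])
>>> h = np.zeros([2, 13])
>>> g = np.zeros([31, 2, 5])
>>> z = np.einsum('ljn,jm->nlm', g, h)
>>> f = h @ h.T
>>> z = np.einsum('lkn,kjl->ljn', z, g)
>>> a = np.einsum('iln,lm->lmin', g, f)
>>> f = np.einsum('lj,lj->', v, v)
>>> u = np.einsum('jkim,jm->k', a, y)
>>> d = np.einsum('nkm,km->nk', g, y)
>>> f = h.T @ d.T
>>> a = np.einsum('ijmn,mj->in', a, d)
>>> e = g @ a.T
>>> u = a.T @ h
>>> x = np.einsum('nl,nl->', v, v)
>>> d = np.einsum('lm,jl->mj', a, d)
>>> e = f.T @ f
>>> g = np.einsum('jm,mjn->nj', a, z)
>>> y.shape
(2, 5)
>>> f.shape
(13, 31)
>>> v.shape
(7, 19)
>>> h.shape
(2, 13)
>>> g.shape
(13, 2)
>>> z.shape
(5, 2, 13)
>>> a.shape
(2, 5)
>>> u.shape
(5, 13)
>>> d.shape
(5, 31)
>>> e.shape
(31, 31)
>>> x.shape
()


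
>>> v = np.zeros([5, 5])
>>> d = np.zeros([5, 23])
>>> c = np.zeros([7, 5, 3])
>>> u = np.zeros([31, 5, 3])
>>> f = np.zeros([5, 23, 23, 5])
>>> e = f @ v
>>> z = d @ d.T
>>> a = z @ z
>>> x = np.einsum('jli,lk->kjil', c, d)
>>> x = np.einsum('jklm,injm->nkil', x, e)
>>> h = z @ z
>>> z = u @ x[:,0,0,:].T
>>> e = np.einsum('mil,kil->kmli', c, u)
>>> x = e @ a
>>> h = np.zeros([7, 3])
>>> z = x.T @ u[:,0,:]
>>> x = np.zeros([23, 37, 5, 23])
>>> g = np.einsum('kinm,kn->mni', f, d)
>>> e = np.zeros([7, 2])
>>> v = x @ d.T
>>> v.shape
(23, 37, 5, 5)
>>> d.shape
(5, 23)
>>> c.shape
(7, 5, 3)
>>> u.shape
(31, 5, 3)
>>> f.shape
(5, 23, 23, 5)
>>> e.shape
(7, 2)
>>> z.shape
(5, 3, 7, 3)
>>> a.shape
(5, 5)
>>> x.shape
(23, 37, 5, 23)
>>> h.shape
(7, 3)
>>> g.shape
(5, 23, 23)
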